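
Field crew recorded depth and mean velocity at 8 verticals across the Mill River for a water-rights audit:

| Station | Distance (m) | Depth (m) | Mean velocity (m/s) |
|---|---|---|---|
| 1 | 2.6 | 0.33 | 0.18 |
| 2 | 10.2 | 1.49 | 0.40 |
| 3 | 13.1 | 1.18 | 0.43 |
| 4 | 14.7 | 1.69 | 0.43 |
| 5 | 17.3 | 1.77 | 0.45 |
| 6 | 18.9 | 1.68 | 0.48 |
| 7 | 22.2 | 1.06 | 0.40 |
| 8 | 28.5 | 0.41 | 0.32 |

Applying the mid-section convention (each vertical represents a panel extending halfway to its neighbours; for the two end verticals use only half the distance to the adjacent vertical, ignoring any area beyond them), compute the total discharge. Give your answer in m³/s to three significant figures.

12.1 m³/s

w_1 = (10.2 − 2.6)/2 = 3.8 m; q_1 = 0.18 × 0.33 × 3.8 = 0.2257 m³/s
w_2 = (13.1 − 2.6)/2 = 5.25 m; q_2 = 0.40 × 1.49 × 5.25 = 3.129 m³/s
w_3 = (14.7 − 10.2)/2 = 2.25 m; q_3 = 0.43 × 1.18 × 2.25 = 1.142 m³/s
w_4 = (17.3 − 13.1)/2 = 2.1 m; q_4 = 0.43 × 1.69 × 2.1 = 1.526 m³/s
w_5 = (18.9 − 14.7)/2 = 2.1 m; q_5 = 0.45 × 1.77 × 2.1 = 1.673 m³/s
w_6 = (22.2 − 17.3)/2 = 2.45 m; q_6 = 0.48 × 1.68 × 2.45 = 1.976 m³/s
w_7 = (28.5 − 18.9)/2 = 4.8 m; q_7 = 0.40 × 1.06 × 4.8 = 2.035 m³/s
w_8 = (28.5 − 22.2)/2 = 3.15 m; q_8 = 0.32 × 0.41 × 3.15 = 0.4133 m³/s
Q = Σ qᵢ = 12.12 m³/s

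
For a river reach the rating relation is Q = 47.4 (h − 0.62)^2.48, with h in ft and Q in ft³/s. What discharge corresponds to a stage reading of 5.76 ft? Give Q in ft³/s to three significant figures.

Q = 47.4 × (5.76 − 0.62)^2.48 = 47.4 × 5.14^2.48 = 2748 ft³/s

2750 ft³/s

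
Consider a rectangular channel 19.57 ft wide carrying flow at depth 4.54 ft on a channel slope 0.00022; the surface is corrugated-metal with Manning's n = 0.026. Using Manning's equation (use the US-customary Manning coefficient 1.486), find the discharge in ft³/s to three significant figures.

160 ft³/s

A = b·y = 19.57 × 4.54 = 88.85 ft²
P = b + 2y = 19.57 + 2×4.54 = 28.65 ft
R = A/P = 88.85/28.65 = 3.101 ft
Q = (1.486/n)·A·R^(2/3)·S^(1/2) = (1.486/0.026) × 88.85 × 3.101^(2/3) × 0.00022^(1/2) = 160.2 ft³/s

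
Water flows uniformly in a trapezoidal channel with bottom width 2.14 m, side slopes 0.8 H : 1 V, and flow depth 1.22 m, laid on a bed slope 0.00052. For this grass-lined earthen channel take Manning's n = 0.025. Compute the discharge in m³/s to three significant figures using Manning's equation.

A = (b + z·y)·y = (2.14 + 0.8×1.22)×1.22 = 3.802 m²
P = b + 2y√(1+z²) = 2.14 + 2×1.22×√(1+0.8²) = 5.265 m
R = A/P = 3.802/5.265 = 0.7221 m
Q = (1/n)·A·R^(2/3)·S^(1/2) = (1/0.025) × 3.802 × 0.7221^(2/3) × 0.00052^(1/2) = 2.791 m³/s

2.79 m³/s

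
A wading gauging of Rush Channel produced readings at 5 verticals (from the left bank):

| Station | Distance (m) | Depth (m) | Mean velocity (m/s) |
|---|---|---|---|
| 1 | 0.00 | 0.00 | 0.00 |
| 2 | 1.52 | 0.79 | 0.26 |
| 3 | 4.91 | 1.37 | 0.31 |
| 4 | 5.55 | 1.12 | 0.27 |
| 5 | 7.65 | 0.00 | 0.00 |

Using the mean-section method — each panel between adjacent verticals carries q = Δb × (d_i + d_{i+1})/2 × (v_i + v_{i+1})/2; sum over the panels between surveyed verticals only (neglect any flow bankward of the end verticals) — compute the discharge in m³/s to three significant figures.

1.51 m³/s

Panel 1-2: Δb = 1.52 m, d̄ = (0.00+0.79)/2 = 0.395, v̄ = (0.00+0.26)/2 = 0.13 → q = 1.52×0.395×0.13 = 0.07805 m³/s
Panel 2-3: Δb = 3.39 m, d̄ = (0.79+1.37)/2 = 1.08, v̄ = (0.26+0.31)/2 = 0.285 → q = 3.39×1.08×0.285 = 1.043 m³/s
Panel 3-4: Δb = 0.64 m, d̄ = (1.37+1.12)/2 = 1.245, v̄ = (0.31+0.27)/2 = 0.29 → q = 0.64×1.245×0.29 = 0.2311 m³/s
Panel 4-5: Δb = 2.1 m, d̄ = (1.12+0.00)/2 = 0.56, v̄ = (0.27+0.00)/2 = 0.135 → q = 2.1×0.56×0.135 = 0.1588 m³/s
Q = Σ q = 1.511 m³/s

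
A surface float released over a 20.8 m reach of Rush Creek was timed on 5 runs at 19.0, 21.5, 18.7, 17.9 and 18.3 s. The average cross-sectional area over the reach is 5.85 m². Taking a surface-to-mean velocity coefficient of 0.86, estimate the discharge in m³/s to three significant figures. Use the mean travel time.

t̄ = (19.0 + 21.5 + 18.7 + 17.9 + 18.3) / 5 = 19.08 s
v_surface = L / t̄ = 20.8 / 19.08 = 1.090 m/s
v_mean = 0.86 × 1.090 = 0.9375 m/s
Q = A × v_mean = 5.85 × 0.9375 = 5.485 m³/s

5.48 m³/s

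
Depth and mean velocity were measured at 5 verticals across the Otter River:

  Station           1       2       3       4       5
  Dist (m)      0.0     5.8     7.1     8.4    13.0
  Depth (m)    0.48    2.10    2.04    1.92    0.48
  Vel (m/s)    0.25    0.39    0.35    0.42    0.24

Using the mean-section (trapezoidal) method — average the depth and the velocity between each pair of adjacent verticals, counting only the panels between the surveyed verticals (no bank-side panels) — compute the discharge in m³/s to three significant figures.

Panel 1-2: Δb = 5.8 m, d̄ = (0.48+2.10)/2 = 1.29, v̄ = (0.25+0.39)/2 = 0.32 → q = 5.8×1.29×0.32 = 2.394 m³/s
Panel 2-3: Δb = 1.3 m, d̄ = (2.10+2.04)/2 = 2.07, v̄ = (0.39+0.35)/2 = 0.37 → q = 1.3×2.07×0.37 = 0.9957 m³/s
Panel 3-4: Δb = 1.3 m, d̄ = (2.04+1.92)/2 = 1.98, v̄ = (0.35+0.42)/2 = 0.385 → q = 1.3×1.98×0.385 = 0.9910 m³/s
Panel 4-5: Δb = 4.6 m, d̄ = (1.92+0.48)/2 = 1.2, v̄ = (0.42+0.24)/2 = 0.33 → q = 4.6×1.2×0.33 = 1.822 m³/s
Q = Σ q = 6.203 m³/s

6.20 m³/s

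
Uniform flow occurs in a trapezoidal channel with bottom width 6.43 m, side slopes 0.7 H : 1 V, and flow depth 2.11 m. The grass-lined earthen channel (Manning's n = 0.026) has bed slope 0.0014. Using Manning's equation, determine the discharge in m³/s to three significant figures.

30.6 m³/s

A = (b + z·y)·y = (6.43 + 0.7×2.11)×2.11 = 16.68 m²
P = b + 2y√(1+z²) = 6.43 + 2×2.11×√(1+0.7²) = 11.58 m
R = A/P = 16.68/11.58 = 1.441 m
Q = (1/n)·A·R^(2/3)·S^(1/2) = (1/0.026) × 16.68 × 1.441^(2/3) × 0.0014^(1/2) = 30.63 m³/s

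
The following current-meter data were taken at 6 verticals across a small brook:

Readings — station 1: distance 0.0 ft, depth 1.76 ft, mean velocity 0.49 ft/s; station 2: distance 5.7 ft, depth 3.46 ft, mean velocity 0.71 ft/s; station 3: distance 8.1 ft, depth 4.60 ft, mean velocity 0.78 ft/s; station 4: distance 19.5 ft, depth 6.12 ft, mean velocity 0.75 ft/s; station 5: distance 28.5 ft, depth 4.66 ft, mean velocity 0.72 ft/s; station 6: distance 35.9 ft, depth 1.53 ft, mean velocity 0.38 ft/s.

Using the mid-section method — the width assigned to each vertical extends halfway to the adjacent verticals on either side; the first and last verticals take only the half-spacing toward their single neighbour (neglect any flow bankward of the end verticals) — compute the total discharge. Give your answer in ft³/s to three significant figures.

w_1 = (5.7 − 0.0)/2 = 2.85 ft; q_1 = 0.49 × 1.76 × 2.85 = 2.458 ft³/s
w_2 = (8.1 − 0.0)/2 = 4.05 ft; q_2 = 0.71 × 3.46 × 4.05 = 9.949 ft³/s
w_3 = (19.5 − 5.7)/2 = 6.9 ft; q_3 = 0.78 × 4.60 × 6.9 = 24.76 ft³/s
w_4 = (28.5 − 8.1)/2 = 10.2 ft; q_4 = 0.75 × 6.12 × 10.2 = 46.82 ft³/s
w_5 = (35.9 − 19.5)/2 = 8.2 ft; q_5 = 0.72 × 4.66 × 8.2 = 27.51 ft³/s
w_6 = (35.9 − 28.5)/2 = 3.7 ft; q_6 = 0.38 × 1.53 × 3.7 = 2.151 ft³/s
Q = Σ qᵢ = 113.6 ft³/s

114 ft³/s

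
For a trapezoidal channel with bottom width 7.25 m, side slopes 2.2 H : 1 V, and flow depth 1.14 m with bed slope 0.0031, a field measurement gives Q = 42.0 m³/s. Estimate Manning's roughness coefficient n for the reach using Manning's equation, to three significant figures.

A = (b + z·y)·y = (7.25 + 2.2×1.14)×1.14 = 11.12 m²
P = b + 2y√(1+z²) = 7.25 + 2×1.14×√(1+2.2²) = 12.76 m
R = A/P = 11.12/12.76 = 0.8718 m
n = (1/Q)·A·R^(2/3)·S^(1/2) = (1/42.0) × 11.12 × 0.9126 × 0.05568 = 0.01346

0.0135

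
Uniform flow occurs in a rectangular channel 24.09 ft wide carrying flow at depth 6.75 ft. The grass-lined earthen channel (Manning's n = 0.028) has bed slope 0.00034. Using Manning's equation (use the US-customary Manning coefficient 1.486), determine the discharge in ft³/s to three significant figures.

422 ft³/s

A = b·y = 24.09 × 6.75 = 162.6 ft²
P = b + 2y = 24.09 + 2×6.75 = 37.59 ft
R = A/P = 162.6/37.59 = 4.326 ft
Q = (1.486/n)·A·R^(2/3)·S^(1/2) = (1.486/0.028) × 162.6 × 4.326^(2/3) × 0.00034^(1/2) = 422.5 ft³/s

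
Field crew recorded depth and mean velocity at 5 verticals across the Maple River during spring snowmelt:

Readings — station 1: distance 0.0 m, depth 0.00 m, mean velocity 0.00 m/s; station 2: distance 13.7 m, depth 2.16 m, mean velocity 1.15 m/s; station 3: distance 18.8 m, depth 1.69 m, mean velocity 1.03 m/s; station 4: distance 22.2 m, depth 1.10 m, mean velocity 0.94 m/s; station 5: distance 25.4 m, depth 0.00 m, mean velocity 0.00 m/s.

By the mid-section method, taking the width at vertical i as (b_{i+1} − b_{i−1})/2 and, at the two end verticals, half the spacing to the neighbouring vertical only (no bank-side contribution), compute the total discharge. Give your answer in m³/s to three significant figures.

w_2 = (18.8 − 0.0)/2 = 9.4 m; q_2 = 1.15 × 2.16 × 9.4 = 23.35 m³/s
w_3 = (22.2 − 13.7)/2 = 4.25 m; q_3 = 1.03 × 1.69 × 4.25 = 7.398 m³/s
w_4 = (25.4 − 18.8)/2 = 3.3 m; q_4 = 0.94 × 1.10 × 3.3 = 3.412 m³/s
Stations 1, 5 contribute zero (depth or velocity is 0).
Q = Σ qᵢ = 34.16 m³/s

34.2 m³/s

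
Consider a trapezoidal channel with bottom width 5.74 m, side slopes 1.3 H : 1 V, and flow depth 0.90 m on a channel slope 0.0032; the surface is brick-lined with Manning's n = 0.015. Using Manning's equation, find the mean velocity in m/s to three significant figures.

A = (b + z·y)·y = (5.74 + 1.3×0.90)×0.90 = 6.219 m²
P = b + 2y√(1+z²) = 5.74 + 2×0.90×√(1+1.3²) = 8.692 m
R = A/P = 6.219/8.692 = 0.7155 m
Q = (1/n)·A·R^(2/3)·S^(1/2) = (1/0.015) × 6.219 × 0.7155^(2/3) × 0.0032^(1/2) = 18.76 m³/s
V = Q/A = 18.76/6.219 = 3.017 m/s

3.02 m/s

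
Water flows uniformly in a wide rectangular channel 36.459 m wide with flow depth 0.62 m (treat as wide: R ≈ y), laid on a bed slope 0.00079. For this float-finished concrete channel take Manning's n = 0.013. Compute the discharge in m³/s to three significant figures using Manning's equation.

A = b·y = 36.459 × 0.62 = 22.60 m²
Wide channel: R ≈ y = 0.62 m
Q = (1/n)·A·R^(2/3)·S^(1/2) = (1/0.013) × 22.60 × 0.6200^(2/3) × 0.00079^(1/2) = 35.54 m³/s

35.5 m³/s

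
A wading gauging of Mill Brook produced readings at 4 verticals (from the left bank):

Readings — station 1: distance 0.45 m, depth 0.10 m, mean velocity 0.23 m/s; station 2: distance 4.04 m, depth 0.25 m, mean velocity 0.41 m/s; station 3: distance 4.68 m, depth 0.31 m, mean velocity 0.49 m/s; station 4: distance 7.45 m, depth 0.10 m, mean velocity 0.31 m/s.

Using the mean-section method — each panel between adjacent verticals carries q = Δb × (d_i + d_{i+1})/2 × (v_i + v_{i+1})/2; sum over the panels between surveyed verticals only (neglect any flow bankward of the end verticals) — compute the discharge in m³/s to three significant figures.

Panel 1-2: Δb = 3.59 m, d̄ = (0.10+0.25)/2 = 0.175, v̄ = (0.23+0.41)/2 = 0.32 → q = 3.59×0.175×0.32 = 0.2010 m³/s
Panel 2-3: Δb = 0.64 m, d̄ = (0.25+0.31)/2 = 0.28, v̄ = (0.41+0.49)/2 = 0.45 → q = 0.64×0.28×0.45 = 0.08064 m³/s
Panel 3-4: Δb = 2.77 m, d̄ = (0.31+0.10)/2 = 0.205, v̄ = (0.49+0.31)/2 = 0.4 → q = 2.77×0.205×0.4 = 0.2271 m³/s
Q = Σ q = 0.5088 m³/s

0.509 m³/s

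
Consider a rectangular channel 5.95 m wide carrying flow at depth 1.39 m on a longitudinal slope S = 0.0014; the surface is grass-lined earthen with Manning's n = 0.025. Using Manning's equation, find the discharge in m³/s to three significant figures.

A = b·y = 5.95 × 1.39 = 8.271 m²
P = b + 2y = 5.95 + 2×1.39 = 8.730 m
R = A/P = 8.271/8.730 = 0.9474 m
Q = (1/n)·A·R^(2/3)·S^(1/2) = (1/0.025) × 8.271 × 0.9474^(2/3) × 0.0014^(1/2) = 11.94 m³/s

11.9 m³/s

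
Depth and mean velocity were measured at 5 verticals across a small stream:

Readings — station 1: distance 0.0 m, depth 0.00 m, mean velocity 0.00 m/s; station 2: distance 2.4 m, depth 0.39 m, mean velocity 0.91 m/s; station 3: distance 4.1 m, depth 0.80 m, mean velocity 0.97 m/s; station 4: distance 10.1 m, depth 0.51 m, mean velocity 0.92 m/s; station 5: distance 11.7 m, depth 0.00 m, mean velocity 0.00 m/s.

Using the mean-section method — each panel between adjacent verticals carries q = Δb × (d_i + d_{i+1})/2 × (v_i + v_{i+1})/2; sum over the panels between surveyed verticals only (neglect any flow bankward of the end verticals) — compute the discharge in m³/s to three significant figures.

5.07 m³/s

Panel 1-2: Δb = 2.4 m, d̄ = (0.00+0.39)/2 = 0.195, v̄ = (0.00+0.91)/2 = 0.455 → q = 2.4×0.195×0.455 = 0.2129 m³/s
Panel 2-3: Δb = 1.7 m, d̄ = (0.39+0.80)/2 = 0.595, v̄ = (0.91+0.97)/2 = 0.94 → q = 1.7×0.595×0.94 = 0.9508 m³/s
Panel 3-4: Δb = 6 m, d̄ = (0.80+0.51)/2 = 0.655, v̄ = (0.97+0.92)/2 = 0.945 → q = 6×0.655×0.945 = 3.714 m³/s
Panel 4-5: Δb = 1.6 m, d̄ = (0.51+0.00)/2 = 0.255, v̄ = (0.92+0.00)/2 = 0.46 → q = 1.6×0.255×0.46 = 0.1877 m³/s
Q = Σ q = 5.065 m³/s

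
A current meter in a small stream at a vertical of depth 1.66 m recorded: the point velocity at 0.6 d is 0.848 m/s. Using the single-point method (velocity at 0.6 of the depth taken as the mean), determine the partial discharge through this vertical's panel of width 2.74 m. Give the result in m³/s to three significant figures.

3.86 m³/s

v̄ = v₀.₆ = 0.848 m/s
q = v̄ × d × w = 0.8480 × 1.66 × 2.74 = 3.857 m³/s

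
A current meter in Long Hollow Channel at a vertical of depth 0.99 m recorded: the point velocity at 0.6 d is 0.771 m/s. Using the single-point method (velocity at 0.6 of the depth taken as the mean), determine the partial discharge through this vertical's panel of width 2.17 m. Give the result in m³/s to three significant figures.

1.66 m³/s

v̄ = v₀.₆ = 0.771 m/s
q = v̄ × d × w = 0.7710 × 0.99 × 2.17 = 1.656 m³/s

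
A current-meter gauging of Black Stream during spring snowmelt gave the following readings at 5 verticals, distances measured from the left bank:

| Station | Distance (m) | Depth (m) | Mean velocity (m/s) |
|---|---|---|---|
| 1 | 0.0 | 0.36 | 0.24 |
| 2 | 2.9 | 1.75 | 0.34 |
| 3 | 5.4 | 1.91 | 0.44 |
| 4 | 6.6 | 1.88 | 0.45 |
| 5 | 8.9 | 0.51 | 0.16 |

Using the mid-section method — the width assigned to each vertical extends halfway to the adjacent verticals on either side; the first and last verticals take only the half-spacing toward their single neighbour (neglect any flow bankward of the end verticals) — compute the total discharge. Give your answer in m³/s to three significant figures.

w_1 = (2.9 − 0.0)/2 = 1.45 m; q_1 = 0.24 × 0.36 × 1.45 = 0.1253 m³/s
w_2 = (5.4 − 0.0)/2 = 2.7 m; q_2 = 0.34 × 1.75 × 2.7 = 1.607 m³/s
w_3 = (6.6 − 2.9)/2 = 1.85 m; q_3 = 0.44 × 1.91 × 1.85 = 1.555 m³/s
w_4 = (8.9 − 5.4)/2 = 1.75 m; q_4 = 0.45 × 1.88 × 1.75 = 1.481 m³/s
w_5 = (8.9 − 6.6)/2 = 1.15 m; q_5 = 0.16 × 0.51 × 1.15 = 0.09384 m³/s
Q = Σ qᵢ = 4.861 m³/s

4.86 m³/s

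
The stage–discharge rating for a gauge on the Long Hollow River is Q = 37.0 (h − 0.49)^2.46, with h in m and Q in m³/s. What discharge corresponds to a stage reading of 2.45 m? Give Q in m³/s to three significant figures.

194 m³/s

Q = 37.0 × (2.45 − 0.49)^2.46 = 37.0 × 1.96^2.46 = 193.7 m³/s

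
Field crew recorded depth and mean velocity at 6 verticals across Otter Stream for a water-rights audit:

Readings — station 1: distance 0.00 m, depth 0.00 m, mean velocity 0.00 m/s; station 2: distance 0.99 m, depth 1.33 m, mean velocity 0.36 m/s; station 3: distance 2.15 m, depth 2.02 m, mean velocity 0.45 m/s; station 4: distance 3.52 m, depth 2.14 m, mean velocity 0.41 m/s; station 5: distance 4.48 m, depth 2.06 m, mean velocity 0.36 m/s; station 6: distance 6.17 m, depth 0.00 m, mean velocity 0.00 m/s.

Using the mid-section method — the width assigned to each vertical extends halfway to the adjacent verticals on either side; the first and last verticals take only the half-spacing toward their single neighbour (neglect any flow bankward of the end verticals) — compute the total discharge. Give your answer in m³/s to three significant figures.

w_2 = (2.15 − 0.00)/2 = 1.075 m; q_2 = 0.36 × 1.33 × 1.075 = 0.5147 m³/s
w_3 = (3.52 − 0.99)/2 = 1.265 m; q_3 = 0.45 × 2.02 × 1.265 = 1.150 m³/s
w_4 = (4.48 − 2.15)/2 = 1.165 m; q_4 = 0.41 × 2.14 × 1.165 = 1.022 m³/s
w_5 = (6.17 − 3.52)/2 = 1.325 m; q_5 = 0.36 × 2.06 × 1.325 = 0.9826 m³/s
Stations 1, 6 contribute zero (depth or velocity is 0).
Q = Σ qᵢ = 3.669 m³/s

3.67 m³/s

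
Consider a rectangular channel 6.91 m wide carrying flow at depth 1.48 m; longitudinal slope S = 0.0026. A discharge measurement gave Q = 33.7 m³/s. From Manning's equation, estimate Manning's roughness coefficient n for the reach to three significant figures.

A = b·y = 6.91 × 1.48 = 10.23 m²
P = b + 2y = 6.91 + 2×1.48 = 9.870 m
R = A/P = 10.23/9.870 = 1.036 m
n = (1/Q)·A·R^(2/3)·S^(1/2) = (1/33.7) × 10.23 × 1.024 × 0.05099 = 0.01584

0.0158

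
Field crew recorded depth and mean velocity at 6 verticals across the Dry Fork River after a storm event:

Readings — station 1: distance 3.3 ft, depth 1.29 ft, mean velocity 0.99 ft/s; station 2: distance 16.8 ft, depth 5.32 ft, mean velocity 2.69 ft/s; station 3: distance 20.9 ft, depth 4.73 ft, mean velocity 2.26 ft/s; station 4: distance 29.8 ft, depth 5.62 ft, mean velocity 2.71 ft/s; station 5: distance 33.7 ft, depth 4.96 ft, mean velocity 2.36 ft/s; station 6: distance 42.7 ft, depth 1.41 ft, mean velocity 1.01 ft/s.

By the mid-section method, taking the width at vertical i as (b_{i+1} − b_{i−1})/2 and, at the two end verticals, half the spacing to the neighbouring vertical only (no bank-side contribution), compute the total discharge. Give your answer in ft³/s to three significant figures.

w_1 = (16.8 − 3.3)/2 = 6.75 ft; q_1 = 0.99 × 1.29 × 6.75 = 8.620 ft³/s
w_2 = (20.9 − 3.3)/2 = 8.8 ft; q_2 = 2.69 × 5.32 × 8.8 = 125.9 ft³/s
w_3 = (29.8 − 16.8)/2 = 6.5 ft; q_3 = 2.26 × 4.73 × 6.5 = 69.48 ft³/s
w_4 = (33.7 − 20.9)/2 = 6.4 ft; q_4 = 2.71 × 5.62 × 6.4 = 97.47 ft³/s
w_5 = (42.7 − 29.8)/2 = 6.45 ft; q_5 = 2.36 × 4.96 × 6.45 = 75.50 ft³/s
w_6 = (42.7 − 33.7)/2 = 4.5 ft; q_6 = 1.01 × 1.41 × 4.5 = 6.408 ft³/s
Q = Σ qᵢ = 383.4 ft³/s

383 ft³/s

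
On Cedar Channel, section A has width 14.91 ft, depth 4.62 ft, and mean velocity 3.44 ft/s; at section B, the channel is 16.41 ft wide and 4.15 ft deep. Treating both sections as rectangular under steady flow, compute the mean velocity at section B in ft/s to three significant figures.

Q = A₁V₁ = (14.91×4.62) × 3.44 = 237.0 ft³/s
A₂ = 16.41 × 4.15 = 68.10 ft²
V₂ = Q/A₂ = 237.0/68.10 = 3.480 ft/s

3.48 ft/s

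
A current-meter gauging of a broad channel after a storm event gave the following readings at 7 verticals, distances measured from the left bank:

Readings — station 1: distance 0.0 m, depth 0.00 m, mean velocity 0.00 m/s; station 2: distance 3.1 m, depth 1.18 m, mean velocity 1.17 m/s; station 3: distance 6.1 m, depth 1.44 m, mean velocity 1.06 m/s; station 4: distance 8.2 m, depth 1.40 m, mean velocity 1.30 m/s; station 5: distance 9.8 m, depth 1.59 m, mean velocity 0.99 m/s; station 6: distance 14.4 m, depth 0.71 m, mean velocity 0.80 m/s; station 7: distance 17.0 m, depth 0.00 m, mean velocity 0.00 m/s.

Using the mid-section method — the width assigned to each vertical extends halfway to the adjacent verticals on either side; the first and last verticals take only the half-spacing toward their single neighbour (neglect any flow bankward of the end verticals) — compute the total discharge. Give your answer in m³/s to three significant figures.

18.4 m³/s

w_2 = (6.1 − 0.0)/2 = 3.05 m; q_2 = 1.17 × 1.18 × 3.05 = 4.211 m³/s
w_3 = (8.2 − 3.1)/2 = 2.55 m; q_3 = 1.06 × 1.44 × 2.55 = 3.892 m³/s
w_4 = (9.8 − 6.1)/2 = 1.85 m; q_4 = 1.30 × 1.40 × 1.85 = 3.367 m³/s
w_5 = (14.4 − 8.2)/2 = 3.1 m; q_5 = 0.99 × 1.59 × 3.1 = 4.880 m³/s
w_6 = (17.0 − 9.8)/2 = 3.6 m; q_6 = 0.80 × 0.71 × 3.6 = 2.045 m³/s
Stations 1, 7 contribute zero (depth or velocity is 0).
Q = Σ qᵢ = 18.39 m³/s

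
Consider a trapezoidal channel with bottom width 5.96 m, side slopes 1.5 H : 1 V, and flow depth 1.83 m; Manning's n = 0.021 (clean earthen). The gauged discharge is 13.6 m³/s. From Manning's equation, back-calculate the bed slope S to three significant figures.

A = (b + z·y)·y = (5.96 + 1.5×1.83)×1.83 = 15.93 m²
P = b + 2y√(1+z²) = 5.96 + 2×1.83×√(1+1.5²) = 12.56 m
R = A/P = 15.93/12.56 = 1.269 m
S = (Q·n / (1·A·R^(2/3)))² = (13.6×0.021 / (1×15.93×1.172))² = 0.0002341

0.000234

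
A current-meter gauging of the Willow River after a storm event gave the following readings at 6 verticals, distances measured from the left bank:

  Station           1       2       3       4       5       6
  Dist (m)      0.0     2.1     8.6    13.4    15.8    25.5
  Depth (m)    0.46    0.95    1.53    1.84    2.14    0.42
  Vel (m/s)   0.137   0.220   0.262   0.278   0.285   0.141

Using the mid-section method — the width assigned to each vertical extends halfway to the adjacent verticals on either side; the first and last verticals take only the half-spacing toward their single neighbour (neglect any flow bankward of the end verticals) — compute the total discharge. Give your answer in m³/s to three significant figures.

9.05 m³/s

w_1 = (2.1 − 0.0)/2 = 1.05 m; q_1 = 0.137 × 0.46 × 1.05 = 0.06617 m³/s
w_2 = (8.6 − 0.0)/2 = 4.3 m; q_2 = 0.220 × 0.95 × 4.3 = 0.8987 m³/s
w_3 = (13.4 − 2.1)/2 = 5.65 m; q_3 = 0.262 × 1.53 × 5.65 = 2.265 m³/s
w_4 = (15.8 − 8.6)/2 = 3.6 m; q_4 = 0.278 × 1.84 × 3.6 = 1.841 m³/s
w_5 = (25.5 − 13.4)/2 = 6.05 m; q_5 = 0.285 × 2.14 × 6.05 = 3.690 m³/s
w_6 = (25.5 − 15.8)/2 = 4.85 m; q_6 = 0.141 × 0.42 × 4.85 = 0.2872 m³/s
Q = Σ qᵢ = 9.048 m³/s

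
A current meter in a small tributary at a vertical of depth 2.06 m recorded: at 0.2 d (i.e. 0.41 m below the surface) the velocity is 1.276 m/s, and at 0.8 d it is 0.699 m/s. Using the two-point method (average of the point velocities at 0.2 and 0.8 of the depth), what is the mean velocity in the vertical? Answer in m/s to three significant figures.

0.988 m/s

v̄ = (1.276 + 0.699) / 2 = 0.9875 m/s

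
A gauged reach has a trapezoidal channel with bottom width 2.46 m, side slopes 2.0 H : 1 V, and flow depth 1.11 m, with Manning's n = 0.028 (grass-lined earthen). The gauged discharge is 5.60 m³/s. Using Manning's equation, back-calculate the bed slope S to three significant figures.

A = (b + z·y)·y = (2.46 + 2.0×1.11)×1.11 = 5.195 m²
P = b + 2y√(1+z²) = 2.46 + 2×1.11×√(1+2.0²) = 7.424 m
R = A/P = 5.195/7.424 = 0.6997 m
S = (Q·n / (1·A·R^(2/3)))² = (5.60×0.028 / (1×5.195×0.7882))² = 0.001467

0.00147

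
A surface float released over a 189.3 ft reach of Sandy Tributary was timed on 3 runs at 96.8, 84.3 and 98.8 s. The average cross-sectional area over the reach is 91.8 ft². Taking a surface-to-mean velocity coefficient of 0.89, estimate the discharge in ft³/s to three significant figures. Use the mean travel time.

166 ft³/s

t̄ = (96.8 + 84.3 + 98.8) / 3 = 93.3 s
v_surface = L / t̄ = 189.3 / 93.3 = 2.029 ft/s
v_mean = 0.89 × 2.029 = 1.806 ft/s
Q = A × v_mean = 91.8 × 1.806 = 165.8 ft³/s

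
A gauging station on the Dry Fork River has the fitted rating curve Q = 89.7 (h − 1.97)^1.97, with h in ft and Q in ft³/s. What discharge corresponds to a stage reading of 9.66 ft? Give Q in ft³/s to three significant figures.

4990 ft³/s

Q = 89.7 × (9.66 − 1.97)^1.97 = 89.7 × 7.69^1.97 = 4990 ft³/s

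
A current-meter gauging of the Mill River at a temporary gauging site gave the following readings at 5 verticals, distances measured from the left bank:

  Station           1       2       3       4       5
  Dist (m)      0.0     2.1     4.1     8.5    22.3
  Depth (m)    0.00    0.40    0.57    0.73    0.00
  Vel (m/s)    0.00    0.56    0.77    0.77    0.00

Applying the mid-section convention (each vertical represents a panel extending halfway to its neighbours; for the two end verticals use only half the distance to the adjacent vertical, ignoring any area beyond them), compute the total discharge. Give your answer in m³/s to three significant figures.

6.98 m³/s

w_2 = (4.1 − 0.0)/2 = 2.05 m; q_2 = 0.56 × 0.40 × 2.05 = 0.4592 m³/s
w_3 = (8.5 − 2.1)/2 = 3.2 m; q_3 = 0.77 × 0.57 × 3.2 = 1.404 m³/s
w_4 = (22.3 − 4.1)/2 = 9.1 m; q_4 = 0.77 × 0.73 × 9.1 = 5.115 m³/s
Stations 1, 5 contribute zero (depth or velocity is 0).
Q = Σ qᵢ = 6.979 m³/s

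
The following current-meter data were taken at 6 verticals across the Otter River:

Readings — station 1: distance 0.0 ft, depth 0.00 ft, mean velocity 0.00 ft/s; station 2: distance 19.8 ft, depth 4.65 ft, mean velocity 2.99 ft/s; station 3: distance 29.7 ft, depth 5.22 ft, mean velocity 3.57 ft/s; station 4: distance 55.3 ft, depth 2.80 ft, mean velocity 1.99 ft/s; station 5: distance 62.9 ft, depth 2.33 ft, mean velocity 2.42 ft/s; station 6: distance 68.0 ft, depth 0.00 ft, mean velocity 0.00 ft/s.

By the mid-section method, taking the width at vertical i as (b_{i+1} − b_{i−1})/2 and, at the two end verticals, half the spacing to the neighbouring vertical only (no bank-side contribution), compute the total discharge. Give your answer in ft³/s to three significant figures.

w_2 = (29.7 − 0.0)/2 = 14.85 ft; q_2 = 2.99 × 4.65 × 14.85 = 206.5 ft³/s
w_3 = (55.3 − 19.8)/2 = 17.75 ft; q_3 = 3.57 × 5.22 × 17.75 = 330.8 ft³/s
w_4 = (62.9 − 29.7)/2 = 16.6 ft; q_4 = 1.99 × 2.80 × 16.6 = 92.50 ft³/s
w_5 = (68.0 − 55.3)/2 = 6.35 ft; q_5 = 2.42 × 2.33 × 6.35 = 35.81 ft³/s
Stations 1, 6 contribute zero (depth or velocity is 0).
Q = Σ qᵢ = 665.5 ft³/s

666 ft³/s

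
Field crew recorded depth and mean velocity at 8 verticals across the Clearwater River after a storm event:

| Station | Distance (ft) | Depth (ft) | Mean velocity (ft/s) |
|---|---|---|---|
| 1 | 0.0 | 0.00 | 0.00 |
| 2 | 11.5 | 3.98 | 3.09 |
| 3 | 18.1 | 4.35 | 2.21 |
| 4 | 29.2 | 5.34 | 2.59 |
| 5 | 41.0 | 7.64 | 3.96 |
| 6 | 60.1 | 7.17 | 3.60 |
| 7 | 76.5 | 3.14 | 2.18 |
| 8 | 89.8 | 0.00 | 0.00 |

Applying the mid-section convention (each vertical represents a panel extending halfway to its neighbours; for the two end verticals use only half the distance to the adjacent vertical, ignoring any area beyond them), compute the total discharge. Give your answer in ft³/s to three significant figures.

w_2 = (18.1 − 0.0)/2 = 9.05 ft; q_2 = 3.09 × 3.98 × 9.05 = 111.3 ft³/s
w_3 = (29.2 − 11.5)/2 = 8.85 ft; q_3 = 2.21 × 4.35 × 8.85 = 85.08 ft³/s
w_4 = (41.0 − 18.1)/2 = 11.45 ft; q_4 = 2.59 × 5.34 × 11.45 = 158.4 ft³/s
w_5 = (60.1 − 29.2)/2 = 15.45 ft; q_5 = 3.96 × 7.64 × 15.45 = 467.4 ft³/s
w_6 = (76.5 − 41.0)/2 = 17.75 ft; q_6 = 3.60 × 7.17 × 17.75 = 458.2 ft³/s
w_7 = (89.8 − 60.1)/2 = 14.85 ft; q_7 = 2.18 × 3.14 × 14.85 = 101.7 ft³/s
Stations 1, 8 contribute zero (depth or velocity is 0).
Q = Σ qᵢ = 1382 ft³/s

1380 ft³/s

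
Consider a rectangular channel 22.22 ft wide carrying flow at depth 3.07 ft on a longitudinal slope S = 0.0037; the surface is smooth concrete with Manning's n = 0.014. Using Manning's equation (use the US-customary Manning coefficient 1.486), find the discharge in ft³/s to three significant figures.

A = b·y = 22.22 × 3.07 = 68.22 ft²
P = b + 2y = 22.22 + 2×3.07 = 28.36 ft
R = A/P = 68.22/28.36 = 2.405 ft
Q = (1.486/n)·A·R^(2/3)·S^(1/2) = (1.486/0.014) × 68.22 × 2.405^(2/3) × 0.0037^(1/2) = 790.7 ft³/s

791 ft³/s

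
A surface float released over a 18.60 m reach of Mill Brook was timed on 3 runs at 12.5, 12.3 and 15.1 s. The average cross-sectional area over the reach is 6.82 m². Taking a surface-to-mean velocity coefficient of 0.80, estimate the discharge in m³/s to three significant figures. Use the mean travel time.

t̄ = (12.5 + 12.3 + 15.1) / 3 = 13.3 s
v_surface = L / t̄ = 18.60 / 13.3 = 1.398 m/s
v_mean = 0.80 × 1.398 = 1.119 m/s
Q = A × v_mean = 6.82 × 1.119 = 7.630 m³/s

7.63 m³/s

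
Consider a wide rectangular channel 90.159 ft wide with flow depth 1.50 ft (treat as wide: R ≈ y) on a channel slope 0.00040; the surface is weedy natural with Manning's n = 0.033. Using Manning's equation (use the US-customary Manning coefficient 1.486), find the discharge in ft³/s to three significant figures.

A = b·y = 90.159 × 1.50 = 135.2 ft²
Wide channel: R ≈ y = 1.50 ft
Q = (1.486/n)·A·R^(2/3)·S^(1/2) = (1.486/0.033) × 135.2 × 1.500^(2/3) × 0.00040^(1/2) = 159.6 ft³/s

160 ft³/s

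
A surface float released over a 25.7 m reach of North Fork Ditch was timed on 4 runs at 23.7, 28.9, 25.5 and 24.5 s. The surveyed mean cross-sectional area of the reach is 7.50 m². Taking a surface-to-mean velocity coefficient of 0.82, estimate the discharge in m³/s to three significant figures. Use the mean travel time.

t̄ = (23.7 + 28.9 + 25.5 + 24.5) / 4 = 25.65 s
v_surface = L / t̄ = 25.7 / 25.65 = 1.002 m/s
v_mean = 0.82 × 1.002 = 0.8216 m/s
Q = A × v_mean = 7.50 × 0.8216 = 6.162 m³/s

6.16 m³/s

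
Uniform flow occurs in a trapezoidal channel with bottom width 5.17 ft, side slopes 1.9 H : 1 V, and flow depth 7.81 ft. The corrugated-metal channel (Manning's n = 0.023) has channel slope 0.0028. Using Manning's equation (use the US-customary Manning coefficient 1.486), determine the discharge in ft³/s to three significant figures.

1350 ft³/s

A = (b + z·y)·y = (5.17 + 1.9×7.81)×7.81 = 156.3 ft²
P = b + 2y√(1+z²) = 5.17 + 2×7.81×√(1+1.9²) = 38.71 ft
R = A/P = 156.3/38.71 = 4.037 ft
Q = (1.486/n)·A·R^(2/3)·S^(1/2) = (1.486/0.023) × 156.3 × 4.037^(2/3) × 0.0028^(1/2) = 1355 ft³/s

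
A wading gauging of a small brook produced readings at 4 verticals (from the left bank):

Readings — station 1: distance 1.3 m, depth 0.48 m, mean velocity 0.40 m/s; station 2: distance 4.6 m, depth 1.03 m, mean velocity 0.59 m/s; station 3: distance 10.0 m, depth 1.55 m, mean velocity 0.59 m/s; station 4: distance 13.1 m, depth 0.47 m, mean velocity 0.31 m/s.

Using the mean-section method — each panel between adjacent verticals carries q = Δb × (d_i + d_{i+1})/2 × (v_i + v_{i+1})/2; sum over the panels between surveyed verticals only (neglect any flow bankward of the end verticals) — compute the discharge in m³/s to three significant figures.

6.75 m³/s

Panel 1-2: Δb = 3.3 m, d̄ = (0.48+1.03)/2 = 0.755, v̄ = (0.40+0.59)/2 = 0.495 → q = 3.3×0.755×0.495 = 1.233 m³/s
Panel 2-3: Δb = 5.4 m, d̄ = (1.03+1.55)/2 = 1.29, v̄ = (0.59+0.59)/2 = 0.59 → q = 5.4×1.29×0.59 = 4.110 m³/s
Panel 3-4: Δb = 3.1 m, d̄ = (1.55+0.47)/2 = 1.01, v̄ = (0.59+0.31)/2 = 0.45 → q = 3.1×1.01×0.45 = 1.409 m³/s
Q = Σ q = 6.752 m³/s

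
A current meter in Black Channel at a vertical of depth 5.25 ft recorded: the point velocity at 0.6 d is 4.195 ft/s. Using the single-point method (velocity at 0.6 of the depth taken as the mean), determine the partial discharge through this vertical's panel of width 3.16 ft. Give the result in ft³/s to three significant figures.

69.6 ft³/s

v̄ = v₀.₆ = 4.195 ft/s
q = v̄ × d × w = 4.195 × 5.25 × 3.16 = 69.60 ft³/s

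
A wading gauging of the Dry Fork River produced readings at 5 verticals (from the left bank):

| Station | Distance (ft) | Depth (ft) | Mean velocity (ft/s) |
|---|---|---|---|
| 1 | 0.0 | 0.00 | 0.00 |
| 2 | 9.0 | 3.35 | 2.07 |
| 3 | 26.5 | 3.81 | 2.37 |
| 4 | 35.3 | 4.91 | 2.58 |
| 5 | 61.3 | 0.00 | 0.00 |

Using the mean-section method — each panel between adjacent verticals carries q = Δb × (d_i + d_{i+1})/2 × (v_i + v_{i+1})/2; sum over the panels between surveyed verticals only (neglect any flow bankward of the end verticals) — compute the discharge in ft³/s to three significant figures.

332 ft³/s

Panel 1-2: Δb = 9 ft, d̄ = (0.00+3.35)/2 = 1.675, v̄ = (0.00+2.07)/2 = 1.035 → q = 9×1.675×1.035 = 15.60 ft³/s
Panel 2-3: Δb = 17.5 ft, d̄ = (3.35+3.81)/2 = 3.58, v̄ = (2.07+2.37)/2 = 2.22 → q = 17.5×3.58×2.22 = 139.1 ft³/s
Panel 3-4: Δb = 8.8 ft, d̄ = (3.81+4.91)/2 = 4.36, v̄ = (2.37+2.58)/2 = 2.475 → q = 8.8×4.36×2.475 = 94.96 ft³/s
Panel 4-5: Δb = 26 ft, d̄ = (4.91+0.00)/2 = 2.455, v̄ = (2.58+0.00)/2 = 1.29 → q = 26×2.455×1.29 = 82.34 ft³/s
Q = Σ q = 332.0 ft³/s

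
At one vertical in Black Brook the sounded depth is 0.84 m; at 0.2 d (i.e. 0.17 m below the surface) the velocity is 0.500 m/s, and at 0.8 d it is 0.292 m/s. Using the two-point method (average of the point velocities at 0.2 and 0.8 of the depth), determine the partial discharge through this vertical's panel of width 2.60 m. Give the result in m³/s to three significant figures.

v̄ = (0.500 + 0.292) / 2 = 0.3960 m/s
q = v̄ × d × w = 0.3960 × 0.84 × 2.60 = 0.8649 m³/s

0.865 m³/s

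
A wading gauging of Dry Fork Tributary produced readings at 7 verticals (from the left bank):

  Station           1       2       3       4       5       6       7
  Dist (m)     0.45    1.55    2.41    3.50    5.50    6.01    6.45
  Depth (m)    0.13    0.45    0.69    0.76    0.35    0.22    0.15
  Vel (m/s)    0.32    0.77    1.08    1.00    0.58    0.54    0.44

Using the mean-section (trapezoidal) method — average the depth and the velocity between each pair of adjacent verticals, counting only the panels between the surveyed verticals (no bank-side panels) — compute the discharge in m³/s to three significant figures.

Panel 1-2: Δb = 1.1 m, d̄ = (0.13+0.45)/2 = 0.29, v̄ = (0.32+0.77)/2 = 0.545 → q = 1.1×0.29×0.545 = 0.1739 m³/s
Panel 2-3: Δb = 0.86 m, d̄ = (0.45+0.69)/2 = 0.57, v̄ = (0.77+1.08)/2 = 0.925 → q = 0.86×0.57×0.925 = 0.4534 m³/s
Panel 3-4: Δb = 1.09 m, d̄ = (0.69+0.76)/2 = 0.725, v̄ = (1.08+1.00)/2 = 1.04 → q = 1.09×0.725×1.04 = 0.8219 m³/s
Panel 4-5: Δb = 2 m, d̄ = (0.76+0.35)/2 = 0.555, v̄ = (1.00+0.58)/2 = 0.79 → q = 2×0.555×0.79 = 0.8769 m³/s
Panel 5-6: Δb = 0.51 m, d̄ = (0.35+0.22)/2 = 0.285, v̄ = (0.58+0.54)/2 = 0.56 → q = 0.51×0.285×0.56 = 0.08140 m³/s
Panel 6-7: Δb = 0.44 m, d̄ = (0.22+0.15)/2 = 0.185, v̄ = (0.54+0.44)/2 = 0.49 → q = 0.44×0.185×0.49 = 0.03989 m³/s
Q = Σ q = 2.447 m³/s

2.45 m³/s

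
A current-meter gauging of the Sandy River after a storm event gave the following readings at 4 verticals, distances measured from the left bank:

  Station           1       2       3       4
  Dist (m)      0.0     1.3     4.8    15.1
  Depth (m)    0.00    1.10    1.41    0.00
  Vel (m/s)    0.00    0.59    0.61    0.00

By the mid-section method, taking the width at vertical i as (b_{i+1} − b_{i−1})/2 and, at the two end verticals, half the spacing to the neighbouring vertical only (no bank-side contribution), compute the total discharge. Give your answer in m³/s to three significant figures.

w_2 = (4.8 − 0.0)/2 = 2.4 m; q_2 = 0.59 × 1.10 × 2.4 = 1.558 m³/s
w_3 = (15.1 − 1.3)/2 = 6.9 m; q_3 = 0.61 × 1.41 × 6.9 = 5.935 m³/s
Stations 1, 4 contribute zero (depth or velocity is 0).
Q = Σ qᵢ = 7.492 m³/s

7.49 m³/s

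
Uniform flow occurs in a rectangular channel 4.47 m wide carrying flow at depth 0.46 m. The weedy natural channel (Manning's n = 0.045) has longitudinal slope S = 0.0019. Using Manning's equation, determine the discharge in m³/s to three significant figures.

A = b·y = 4.47 × 0.46 = 2.056 m²
P = b + 2y = 4.47 + 2×0.46 = 5.390 m
R = A/P = 2.056/5.390 = 0.3815 m
Q = (1/n)·A·R^(2/3)·S^(1/2) = (1/0.045) × 2.056 × 0.3815^(2/3) × 0.0019^(1/2) = 1.048 m³/s

1.05 m³/s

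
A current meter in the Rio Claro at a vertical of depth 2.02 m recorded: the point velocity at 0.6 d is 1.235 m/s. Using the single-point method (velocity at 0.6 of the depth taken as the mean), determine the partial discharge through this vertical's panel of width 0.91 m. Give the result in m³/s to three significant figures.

2.27 m³/s

v̄ = v₀.₆ = 1.235 m/s
q = v̄ × d × w = 1.235 × 2.02 × 0.91 = 2.270 m³/s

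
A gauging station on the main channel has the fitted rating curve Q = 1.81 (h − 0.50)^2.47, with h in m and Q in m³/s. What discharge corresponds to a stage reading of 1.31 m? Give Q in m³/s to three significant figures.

1.08 m³/s

Q = 1.81 × (1.31 − 0.50)^2.47 = 1.81 × 0.81^2.47 = 1.076 m³/s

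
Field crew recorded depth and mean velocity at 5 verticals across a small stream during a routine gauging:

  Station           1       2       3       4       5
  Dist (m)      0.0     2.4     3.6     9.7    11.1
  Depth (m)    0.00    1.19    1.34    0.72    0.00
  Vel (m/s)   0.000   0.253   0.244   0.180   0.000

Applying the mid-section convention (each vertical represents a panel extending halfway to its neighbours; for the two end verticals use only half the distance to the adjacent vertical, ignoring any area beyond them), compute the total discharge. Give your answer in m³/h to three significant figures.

w_2 = (3.6 − 0.0)/2 = 1.8 m; q_2 = 0.253 × 1.19 × 1.8 = 0.5419 m³/s
w_3 = (9.7 − 2.4)/2 = 3.65 m; q_3 = 0.244 × 1.34 × 3.65 = 1.193 m³/s
w_4 = (11.1 − 3.6)/2 = 3.75 m; q_4 = 0.180 × 0.72 × 3.75 = 0.4860 m³/s
Stations 1, 5 contribute zero (depth or velocity is 0).
Q = Σ qᵢ = 2.221 m³/s
= 2.221 × 3600 = 7997 m³/h

8000 m³/h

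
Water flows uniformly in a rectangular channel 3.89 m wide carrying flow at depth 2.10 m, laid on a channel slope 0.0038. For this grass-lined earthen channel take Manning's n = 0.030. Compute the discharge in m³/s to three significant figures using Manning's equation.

16.9 m³/s

A = b·y = 3.89 × 2.10 = 8.169 m²
P = b + 2y = 3.89 + 2×2.10 = 8.090 m
R = A/P = 8.169/8.090 = 1.010 m
Q = (1/n)·A·R^(2/3)·S^(1/2) = (1/0.030) × 8.169 × 1.010^(2/3) × 0.0038^(1/2) = 16.89 m³/s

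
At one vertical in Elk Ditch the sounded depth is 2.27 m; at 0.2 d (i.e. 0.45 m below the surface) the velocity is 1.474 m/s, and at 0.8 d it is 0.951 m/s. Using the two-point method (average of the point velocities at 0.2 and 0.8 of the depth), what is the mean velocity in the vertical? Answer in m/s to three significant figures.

v̄ = (1.474 + 0.951) / 2 = 1.213 m/s

1.21 m/s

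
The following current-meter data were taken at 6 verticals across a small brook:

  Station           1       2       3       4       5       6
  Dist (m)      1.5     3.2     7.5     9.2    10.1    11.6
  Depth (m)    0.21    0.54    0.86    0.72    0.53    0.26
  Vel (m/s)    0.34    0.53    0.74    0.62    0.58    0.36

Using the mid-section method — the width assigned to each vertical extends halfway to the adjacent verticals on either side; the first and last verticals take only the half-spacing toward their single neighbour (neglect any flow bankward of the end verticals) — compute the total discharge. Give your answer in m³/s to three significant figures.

3.85 m³/s

w_1 = (3.2 − 1.5)/2 = 0.85 m; q_1 = 0.34 × 0.21 × 0.85 = 0.06069 m³/s
w_2 = (7.5 − 1.5)/2 = 3 m; q_2 = 0.53 × 0.54 × 3 = 0.8586 m³/s
w_3 = (9.2 − 3.2)/2 = 3 m; q_3 = 0.74 × 0.86 × 3 = 1.909 m³/s
w_4 = (10.1 − 7.5)/2 = 1.3 m; q_4 = 0.62 × 0.72 × 1.3 = 0.5803 m³/s
w_5 = (11.6 − 9.2)/2 = 1.2 m; q_5 = 0.58 × 0.53 × 1.2 = 0.3689 m³/s
w_6 = (11.6 − 10.1)/2 = 0.75 m; q_6 = 0.36 × 0.26 × 0.75 = 0.07020 m³/s
Q = Σ qᵢ = 3.848 m³/s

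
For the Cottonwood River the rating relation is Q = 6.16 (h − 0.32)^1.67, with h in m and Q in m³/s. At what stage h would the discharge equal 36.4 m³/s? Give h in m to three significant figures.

3.22 m

h − h₀ = (Q/C)^(1/b) = (36.4/6.16)^(1/1.67) = 2.897 m
h = 0.32 + 2.897 = 3.217 m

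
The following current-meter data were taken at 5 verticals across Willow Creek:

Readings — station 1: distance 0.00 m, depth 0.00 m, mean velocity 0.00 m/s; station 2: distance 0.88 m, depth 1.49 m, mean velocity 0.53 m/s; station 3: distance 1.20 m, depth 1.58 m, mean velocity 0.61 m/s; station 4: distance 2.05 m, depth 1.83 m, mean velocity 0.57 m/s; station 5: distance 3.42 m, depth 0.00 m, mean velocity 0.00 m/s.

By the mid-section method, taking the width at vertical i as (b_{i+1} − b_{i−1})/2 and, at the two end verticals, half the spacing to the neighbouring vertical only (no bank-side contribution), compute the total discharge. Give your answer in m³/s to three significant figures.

w_2 = (1.20 − 0.00)/2 = 0.6 m; q_2 = 0.53 × 1.49 × 0.6 = 0.4738 m³/s
w_3 = (2.05 − 0.88)/2 = 0.585 m; q_3 = 0.61 × 1.58 × 0.585 = 0.5638 m³/s
w_4 = (3.42 − 1.20)/2 = 1.11 m; q_4 = 0.57 × 1.83 × 1.11 = 1.158 m³/s
Stations 1, 5 contribute zero (depth or velocity is 0).
Q = Σ qᵢ = 2.195 m³/s

2.20 m³/s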